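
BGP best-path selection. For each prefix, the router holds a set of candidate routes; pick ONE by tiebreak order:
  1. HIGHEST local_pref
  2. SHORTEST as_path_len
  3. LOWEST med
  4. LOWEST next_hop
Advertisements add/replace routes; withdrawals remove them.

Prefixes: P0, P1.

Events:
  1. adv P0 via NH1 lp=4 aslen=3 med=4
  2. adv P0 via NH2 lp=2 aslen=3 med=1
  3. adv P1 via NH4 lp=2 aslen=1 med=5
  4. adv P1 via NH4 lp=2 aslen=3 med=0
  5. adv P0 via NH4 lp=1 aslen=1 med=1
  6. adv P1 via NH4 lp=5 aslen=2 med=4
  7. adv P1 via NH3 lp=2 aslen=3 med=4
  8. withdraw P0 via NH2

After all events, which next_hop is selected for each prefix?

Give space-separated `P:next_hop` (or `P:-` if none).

Op 1: best P0=NH1 P1=-
Op 2: best P0=NH1 P1=-
Op 3: best P0=NH1 P1=NH4
Op 4: best P0=NH1 P1=NH4
Op 5: best P0=NH1 P1=NH4
Op 6: best P0=NH1 P1=NH4
Op 7: best P0=NH1 P1=NH4
Op 8: best P0=NH1 P1=NH4

Answer: P0:NH1 P1:NH4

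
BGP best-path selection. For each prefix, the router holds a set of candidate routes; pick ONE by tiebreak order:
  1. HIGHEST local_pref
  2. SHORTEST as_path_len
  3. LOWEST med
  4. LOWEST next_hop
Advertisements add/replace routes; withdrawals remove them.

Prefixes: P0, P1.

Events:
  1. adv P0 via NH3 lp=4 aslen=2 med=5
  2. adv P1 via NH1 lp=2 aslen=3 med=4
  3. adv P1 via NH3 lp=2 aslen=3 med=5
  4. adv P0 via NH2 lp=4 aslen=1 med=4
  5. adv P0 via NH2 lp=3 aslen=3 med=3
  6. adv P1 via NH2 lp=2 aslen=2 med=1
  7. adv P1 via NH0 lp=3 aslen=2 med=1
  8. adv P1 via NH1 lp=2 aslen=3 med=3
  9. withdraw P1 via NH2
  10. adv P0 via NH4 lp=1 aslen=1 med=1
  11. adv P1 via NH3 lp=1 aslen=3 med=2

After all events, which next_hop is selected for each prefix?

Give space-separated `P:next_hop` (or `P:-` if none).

Op 1: best P0=NH3 P1=-
Op 2: best P0=NH3 P1=NH1
Op 3: best P0=NH3 P1=NH1
Op 4: best P0=NH2 P1=NH1
Op 5: best P0=NH3 P1=NH1
Op 6: best P0=NH3 P1=NH2
Op 7: best P0=NH3 P1=NH0
Op 8: best P0=NH3 P1=NH0
Op 9: best P0=NH3 P1=NH0
Op 10: best P0=NH3 P1=NH0
Op 11: best P0=NH3 P1=NH0

Answer: P0:NH3 P1:NH0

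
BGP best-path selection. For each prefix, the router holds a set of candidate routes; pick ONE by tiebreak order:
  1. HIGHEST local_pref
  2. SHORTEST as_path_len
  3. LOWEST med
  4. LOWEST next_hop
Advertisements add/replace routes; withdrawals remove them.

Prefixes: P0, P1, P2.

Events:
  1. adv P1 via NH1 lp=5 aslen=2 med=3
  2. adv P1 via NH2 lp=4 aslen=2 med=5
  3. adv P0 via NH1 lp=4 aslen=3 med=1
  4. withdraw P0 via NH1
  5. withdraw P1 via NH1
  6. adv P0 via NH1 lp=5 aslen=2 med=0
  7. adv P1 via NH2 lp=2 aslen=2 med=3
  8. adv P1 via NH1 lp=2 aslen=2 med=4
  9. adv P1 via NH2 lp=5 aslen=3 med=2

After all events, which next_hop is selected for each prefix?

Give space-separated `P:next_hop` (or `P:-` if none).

Answer: P0:NH1 P1:NH2 P2:-

Derivation:
Op 1: best P0=- P1=NH1 P2=-
Op 2: best P0=- P1=NH1 P2=-
Op 3: best P0=NH1 P1=NH1 P2=-
Op 4: best P0=- P1=NH1 P2=-
Op 5: best P0=- P1=NH2 P2=-
Op 6: best P0=NH1 P1=NH2 P2=-
Op 7: best P0=NH1 P1=NH2 P2=-
Op 8: best P0=NH1 P1=NH2 P2=-
Op 9: best P0=NH1 P1=NH2 P2=-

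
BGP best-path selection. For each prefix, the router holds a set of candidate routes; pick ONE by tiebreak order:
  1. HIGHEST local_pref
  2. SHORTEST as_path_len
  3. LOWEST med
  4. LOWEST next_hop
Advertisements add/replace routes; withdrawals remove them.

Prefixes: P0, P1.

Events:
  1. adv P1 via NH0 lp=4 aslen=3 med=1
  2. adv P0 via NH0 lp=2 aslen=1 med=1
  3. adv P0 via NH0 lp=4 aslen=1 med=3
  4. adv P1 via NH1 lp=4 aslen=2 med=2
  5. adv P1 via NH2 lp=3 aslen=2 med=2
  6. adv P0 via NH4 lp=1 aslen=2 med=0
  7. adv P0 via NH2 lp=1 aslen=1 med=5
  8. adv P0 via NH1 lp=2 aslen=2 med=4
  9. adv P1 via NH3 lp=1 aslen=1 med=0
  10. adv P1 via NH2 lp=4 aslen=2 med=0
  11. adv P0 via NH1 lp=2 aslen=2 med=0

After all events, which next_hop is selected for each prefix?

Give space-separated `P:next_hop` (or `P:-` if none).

Answer: P0:NH0 P1:NH2

Derivation:
Op 1: best P0=- P1=NH0
Op 2: best P0=NH0 P1=NH0
Op 3: best P0=NH0 P1=NH0
Op 4: best P0=NH0 P1=NH1
Op 5: best P0=NH0 P1=NH1
Op 6: best P0=NH0 P1=NH1
Op 7: best P0=NH0 P1=NH1
Op 8: best P0=NH0 P1=NH1
Op 9: best P0=NH0 P1=NH1
Op 10: best P0=NH0 P1=NH2
Op 11: best P0=NH0 P1=NH2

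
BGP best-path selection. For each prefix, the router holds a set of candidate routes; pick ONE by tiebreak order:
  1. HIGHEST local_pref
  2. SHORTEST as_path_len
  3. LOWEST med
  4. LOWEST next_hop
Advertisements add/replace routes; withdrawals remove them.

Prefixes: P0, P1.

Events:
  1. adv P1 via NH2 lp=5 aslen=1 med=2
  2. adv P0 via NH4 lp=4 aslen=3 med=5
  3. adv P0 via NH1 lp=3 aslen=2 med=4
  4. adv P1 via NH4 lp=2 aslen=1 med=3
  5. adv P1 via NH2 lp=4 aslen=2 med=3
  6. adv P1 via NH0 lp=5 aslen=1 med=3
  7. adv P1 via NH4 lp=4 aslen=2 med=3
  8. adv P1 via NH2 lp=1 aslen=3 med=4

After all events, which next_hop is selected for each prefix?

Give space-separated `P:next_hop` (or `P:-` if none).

Op 1: best P0=- P1=NH2
Op 2: best P0=NH4 P1=NH2
Op 3: best P0=NH4 P1=NH2
Op 4: best P0=NH4 P1=NH2
Op 5: best P0=NH4 P1=NH2
Op 6: best P0=NH4 P1=NH0
Op 7: best P0=NH4 P1=NH0
Op 8: best P0=NH4 P1=NH0

Answer: P0:NH4 P1:NH0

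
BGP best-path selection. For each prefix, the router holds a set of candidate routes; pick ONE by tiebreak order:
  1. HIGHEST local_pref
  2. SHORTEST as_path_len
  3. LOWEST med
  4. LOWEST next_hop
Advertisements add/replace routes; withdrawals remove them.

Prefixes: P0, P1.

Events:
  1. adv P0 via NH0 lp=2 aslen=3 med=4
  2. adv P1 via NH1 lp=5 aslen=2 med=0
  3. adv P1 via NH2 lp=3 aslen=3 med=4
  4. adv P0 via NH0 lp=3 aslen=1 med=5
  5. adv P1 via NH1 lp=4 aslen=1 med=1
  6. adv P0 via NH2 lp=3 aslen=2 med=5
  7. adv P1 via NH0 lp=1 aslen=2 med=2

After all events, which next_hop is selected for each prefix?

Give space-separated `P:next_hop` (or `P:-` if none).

Answer: P0:NH0 P1:NH1

Derivation:
Op 1: best P0=NH0 P1=-
Op 2: best P0=NH0 P1=NH1
Op 3: best P0=NH0 P1=NH1
Op 4: best P0=NH0 P1=NH1
Op 5: best P0=NH0 P1=NH1
Op 6: best P0=NH0 P1=NH1
Op 7: best P0=NH0 P1=NH1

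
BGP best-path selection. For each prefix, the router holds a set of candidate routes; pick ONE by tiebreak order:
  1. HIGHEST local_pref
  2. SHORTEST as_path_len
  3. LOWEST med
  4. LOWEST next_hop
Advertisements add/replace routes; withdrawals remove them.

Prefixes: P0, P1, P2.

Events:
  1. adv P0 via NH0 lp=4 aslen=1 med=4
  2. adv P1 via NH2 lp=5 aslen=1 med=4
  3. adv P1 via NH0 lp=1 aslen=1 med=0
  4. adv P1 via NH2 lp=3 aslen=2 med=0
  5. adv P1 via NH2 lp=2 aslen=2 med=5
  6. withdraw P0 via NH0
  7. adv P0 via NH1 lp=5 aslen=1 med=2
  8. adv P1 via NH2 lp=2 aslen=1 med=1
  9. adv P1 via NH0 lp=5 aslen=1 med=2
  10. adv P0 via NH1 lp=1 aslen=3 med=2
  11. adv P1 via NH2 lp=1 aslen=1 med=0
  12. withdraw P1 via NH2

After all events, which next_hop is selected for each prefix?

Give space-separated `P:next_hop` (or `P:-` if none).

Answer: P0:NH1 P1:NH0 P2:-

Derivation:
Op 1: best P0=NH0 P1=- P2=-
Op 2: best P0=NH0 P1=NH2 P2=-
Op 3: best P0=NH0 P1=NH2 P2=-
Op 4: best P0=NH0 P1=NH2 P2=-
Op 5: best P0=NH0 P1=NH2 P2=-
Op 6: best P0=- P1=NH2 P2=-
Op 7: best P0=NH1 P1=NH2 P2=-
Op 8: best P0=NH1 P1=NH2 P2=-
Op 9: best P0=NH1 P1=NH0 P2=-
Op 10: best P0=NH1 P1=NH0 P2=-
Op 11: best P0=NH1 P1=NH0 P2=-
Op 12: best P0=NH1 P1=NH0 P2=-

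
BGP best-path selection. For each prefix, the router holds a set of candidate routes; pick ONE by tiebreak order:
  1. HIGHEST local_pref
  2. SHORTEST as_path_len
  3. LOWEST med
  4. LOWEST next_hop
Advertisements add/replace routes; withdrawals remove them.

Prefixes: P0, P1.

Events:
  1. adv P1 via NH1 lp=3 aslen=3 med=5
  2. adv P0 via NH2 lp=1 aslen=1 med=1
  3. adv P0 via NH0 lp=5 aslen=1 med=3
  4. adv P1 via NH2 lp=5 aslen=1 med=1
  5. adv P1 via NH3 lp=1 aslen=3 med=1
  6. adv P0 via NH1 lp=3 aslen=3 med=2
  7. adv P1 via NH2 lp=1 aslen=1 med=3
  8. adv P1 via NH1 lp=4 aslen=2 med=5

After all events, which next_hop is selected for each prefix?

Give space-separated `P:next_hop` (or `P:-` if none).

Op 1: best P0=- P1=NH1
Op 2: best P0=NH2 P1=NH1
Op 3: best P0=NH0 P1=NH1
Op 4: best P0=NH0 P1=NH2
Op 5: best P0=NH0 P1=NH2
Op 6: best P0=NH0 P1=NH2
Op 7: best P0=NH0 P1=NH1
Op 8: best P0=NH0 P1=NH1

Answer: P0:NH0 P1:NH1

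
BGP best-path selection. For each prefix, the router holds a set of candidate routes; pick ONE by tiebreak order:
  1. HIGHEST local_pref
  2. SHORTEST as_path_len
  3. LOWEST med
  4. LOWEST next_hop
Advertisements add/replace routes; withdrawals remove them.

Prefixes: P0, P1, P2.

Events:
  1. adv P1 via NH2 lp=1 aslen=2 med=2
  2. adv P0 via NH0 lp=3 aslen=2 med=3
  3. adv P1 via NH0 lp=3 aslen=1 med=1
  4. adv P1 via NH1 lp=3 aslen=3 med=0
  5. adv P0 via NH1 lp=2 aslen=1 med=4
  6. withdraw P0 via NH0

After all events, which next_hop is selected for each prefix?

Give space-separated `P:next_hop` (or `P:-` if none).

Op 1: best P0=- P1=NH2 P2=-
Op 2: best P0=NH0 P1=NH2 P2=-
Op 3: best P0=NH0 P1=NH0 P2=-
Op 4: best P0=NH0 P1=NH0 P2=-
Op 5: best P0=NH0 P1=NH0 P2=-
Op 6: best P0=NH1 P1=NH0 P2=-

Answer: P0:NH1 P1:NH0 P2:-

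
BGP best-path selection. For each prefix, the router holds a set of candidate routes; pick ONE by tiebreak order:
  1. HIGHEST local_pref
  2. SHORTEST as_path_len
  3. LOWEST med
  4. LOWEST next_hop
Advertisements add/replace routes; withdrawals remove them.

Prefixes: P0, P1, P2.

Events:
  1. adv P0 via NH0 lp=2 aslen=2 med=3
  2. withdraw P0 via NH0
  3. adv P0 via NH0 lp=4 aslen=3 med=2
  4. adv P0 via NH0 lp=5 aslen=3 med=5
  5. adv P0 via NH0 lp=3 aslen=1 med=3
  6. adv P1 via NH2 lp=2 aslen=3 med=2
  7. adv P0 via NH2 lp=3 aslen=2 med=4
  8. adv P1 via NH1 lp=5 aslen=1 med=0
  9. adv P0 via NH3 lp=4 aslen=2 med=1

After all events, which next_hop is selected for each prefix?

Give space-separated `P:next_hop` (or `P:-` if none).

Answer: P0:NH3 P1:NH1 P2:-

Derivation:
Op 1: best P0=NH0 P1=- P2=-
Op 2: best P0=- P1=- P2=-
Op 3: best P0=NH0 P1=- P2=-
Op 4: best P0=NH0 P1=- P2=-
Op 5: best P0=NH0 P1=- P2=-
Op 6: best P0=NH0 P1=NH2 P2=-
Op 7: best P0=NH0 P1=NH2 P2=-
Op 8: best P0=NH0 P1=NH1 P2=-
Op 9: best P0=NH3 P1=NH1 P2=-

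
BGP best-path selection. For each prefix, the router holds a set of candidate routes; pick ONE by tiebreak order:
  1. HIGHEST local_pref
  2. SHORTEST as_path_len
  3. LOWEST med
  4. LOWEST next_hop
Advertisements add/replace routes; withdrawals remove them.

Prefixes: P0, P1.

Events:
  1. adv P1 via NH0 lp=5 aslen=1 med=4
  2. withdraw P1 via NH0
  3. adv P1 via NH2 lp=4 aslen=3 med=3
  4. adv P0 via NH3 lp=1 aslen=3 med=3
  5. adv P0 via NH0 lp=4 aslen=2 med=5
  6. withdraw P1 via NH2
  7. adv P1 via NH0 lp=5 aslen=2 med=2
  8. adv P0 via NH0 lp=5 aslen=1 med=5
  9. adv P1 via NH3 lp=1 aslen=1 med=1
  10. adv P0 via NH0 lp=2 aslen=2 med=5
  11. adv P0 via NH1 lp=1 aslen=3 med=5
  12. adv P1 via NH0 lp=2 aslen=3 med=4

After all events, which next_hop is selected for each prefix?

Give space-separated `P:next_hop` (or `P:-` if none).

Answer: P0:NH0 P1:NH0

Derivation:
Op 1: best P0=- P1=NH0
Op 2: best P0=- P1=-
Op 3: best P0=- P1=NH2
Op 4: best P0=NH3 P1=NH2
Op 5: best P0=NH0 P1=NH2
Op 6: best P0=NH0 P1=-
Op 7: best P0=NH0 P1=NH0
Op 8: best P0=NH0 P1=NH0
Op 9: best P0=NH0 P1=NH0
Op 10: best P0=NH0 P1=NH0
Op 11: best P0=NH0 P1=NH0
Op 12: best P0=NH0 P1=NH0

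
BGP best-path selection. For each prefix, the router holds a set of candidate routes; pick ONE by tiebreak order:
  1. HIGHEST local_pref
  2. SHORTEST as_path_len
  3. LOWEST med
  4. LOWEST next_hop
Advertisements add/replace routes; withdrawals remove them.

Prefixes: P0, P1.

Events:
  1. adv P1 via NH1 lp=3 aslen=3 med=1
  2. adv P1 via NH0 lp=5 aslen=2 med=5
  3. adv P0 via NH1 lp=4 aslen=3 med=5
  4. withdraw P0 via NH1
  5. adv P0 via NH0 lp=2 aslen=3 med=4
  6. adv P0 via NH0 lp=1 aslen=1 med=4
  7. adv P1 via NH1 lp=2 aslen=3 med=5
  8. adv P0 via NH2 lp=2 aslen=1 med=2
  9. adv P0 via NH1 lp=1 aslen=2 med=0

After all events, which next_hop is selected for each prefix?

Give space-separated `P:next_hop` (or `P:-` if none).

Answer: P0:NH2 P1:NH0

Derivation:
Op 1: best P0=- P1=NH1
Op 2: best P0=- P1=NH0
Op 3: best P0=NH1 P1=NH0
Op 4: best P0=- P1=NH0
Op 5: best P0=NH0 P1=NH0
Op 6: best P0=NH0 P1=NH0
Op 7: best P0=NH0 P1=NH0
Op 8: best P0=NH2 P1=NH0
Op 9: best P0=NH2 P1=NH0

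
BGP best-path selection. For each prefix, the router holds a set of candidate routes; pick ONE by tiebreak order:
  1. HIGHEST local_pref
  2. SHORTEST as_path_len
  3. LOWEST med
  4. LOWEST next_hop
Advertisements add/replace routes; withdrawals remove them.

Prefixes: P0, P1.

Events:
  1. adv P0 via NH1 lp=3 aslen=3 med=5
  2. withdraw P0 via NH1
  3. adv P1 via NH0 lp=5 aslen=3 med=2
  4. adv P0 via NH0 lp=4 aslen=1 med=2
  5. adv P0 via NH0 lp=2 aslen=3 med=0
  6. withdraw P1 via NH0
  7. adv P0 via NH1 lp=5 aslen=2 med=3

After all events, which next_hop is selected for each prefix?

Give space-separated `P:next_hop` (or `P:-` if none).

Answer: P0:NH1 P1:-

Derivation:
Op 1: best P0=NH1 P1=-
Op 2: best P0=- P1=-
Op 3: best P0=- P1=NH0
Op 4: best P0=NH0 P1=NH0
Op 5: best P0=NH0 P1=NH0
Op 6: best P0=NH0 P1=-
Op 7: best P0=NH1 P1=-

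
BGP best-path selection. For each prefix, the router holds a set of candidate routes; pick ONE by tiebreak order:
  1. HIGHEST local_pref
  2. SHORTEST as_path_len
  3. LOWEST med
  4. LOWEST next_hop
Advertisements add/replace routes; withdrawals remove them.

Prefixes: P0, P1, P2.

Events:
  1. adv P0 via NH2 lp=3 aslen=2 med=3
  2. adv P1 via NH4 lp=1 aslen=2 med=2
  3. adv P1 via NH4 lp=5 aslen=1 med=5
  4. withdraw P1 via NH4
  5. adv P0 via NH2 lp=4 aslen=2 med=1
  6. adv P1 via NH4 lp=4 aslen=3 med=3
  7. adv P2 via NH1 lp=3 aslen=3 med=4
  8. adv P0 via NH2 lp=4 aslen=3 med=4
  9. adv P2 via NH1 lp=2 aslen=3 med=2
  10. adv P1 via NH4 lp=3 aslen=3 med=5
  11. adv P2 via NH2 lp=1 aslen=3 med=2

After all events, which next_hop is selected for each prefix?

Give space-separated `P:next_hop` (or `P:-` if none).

Answer: P0:NH2 P1:NH4 P2:NH1

Derivation:
Op 1: best P0=NH2 P1=- P2=-
Op 2: best P0=NH2 P1=NH4 P2=-
Op 3: best P0=NH2 P1=NH4 P2=-
Op 4: best P0=NH2 P1=- P2=-
Op 5: best P0=NH2 P1=- P2=-
Op 6: best P0=NH2 P1=NH4 P2=-
Op 7: best P0=NH2 P1=NH4 P2=NH1
Op 8: best P0=NH2 P1=NH4 P2=NH1
Op 9: best P0=NH2 P1=NH4 P2=NH1
Op 10: best P0=NH2 P1=NH4 P2=NH1
Op 11: best P0=NH2 P1=NH4 P2=NH1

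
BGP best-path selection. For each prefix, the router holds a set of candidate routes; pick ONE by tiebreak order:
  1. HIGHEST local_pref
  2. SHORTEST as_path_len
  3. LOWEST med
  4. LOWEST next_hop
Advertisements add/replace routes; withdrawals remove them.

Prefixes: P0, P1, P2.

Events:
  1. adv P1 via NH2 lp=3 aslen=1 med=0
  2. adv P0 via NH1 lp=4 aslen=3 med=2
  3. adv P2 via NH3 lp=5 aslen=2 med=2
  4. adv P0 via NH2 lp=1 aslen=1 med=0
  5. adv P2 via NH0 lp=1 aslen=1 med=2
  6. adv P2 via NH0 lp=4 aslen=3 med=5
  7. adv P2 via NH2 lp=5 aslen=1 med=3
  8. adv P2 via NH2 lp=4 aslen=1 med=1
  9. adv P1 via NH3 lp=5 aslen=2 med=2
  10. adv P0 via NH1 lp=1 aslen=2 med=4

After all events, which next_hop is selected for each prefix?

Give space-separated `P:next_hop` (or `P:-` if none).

Op 1: best P0=- P1=NH2 P2=-
Op 2: best P0=NH1 P1=NH2 P2=-
Op 3: best P0=NH1 P1=NH2 P2=NH3
Op 4: best P0=NH1 P1=NH2 P2=NH3
Op 5: best P0=NH1 P1=NH2 P2=NH3
Op 6: best P0=NH1 P1=NH2 P2=NH3
Op 7: best P0=NH1 P1=NH2 P2=NH2
Op 8: best P0=NH1 P1=NH2 P2=NH3
Op 9: best P0=NH1 P1=NH3 P2=NH3
Op 10: best P0=NH2 P1=NH3 P2=NH3

Answer: P0:NH2 P1:NH3 P2:NH3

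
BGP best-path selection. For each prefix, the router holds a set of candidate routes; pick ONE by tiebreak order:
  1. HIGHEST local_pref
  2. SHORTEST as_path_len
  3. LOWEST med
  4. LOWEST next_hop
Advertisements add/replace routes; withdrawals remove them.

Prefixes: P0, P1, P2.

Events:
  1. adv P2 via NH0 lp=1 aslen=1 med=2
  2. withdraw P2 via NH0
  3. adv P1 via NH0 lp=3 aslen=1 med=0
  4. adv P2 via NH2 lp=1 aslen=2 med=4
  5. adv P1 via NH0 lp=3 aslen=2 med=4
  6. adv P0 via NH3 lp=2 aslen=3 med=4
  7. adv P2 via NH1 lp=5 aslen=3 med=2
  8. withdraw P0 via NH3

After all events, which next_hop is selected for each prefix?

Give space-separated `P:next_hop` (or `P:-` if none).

Answer: P0:- P1:NH0 P2:NH1

Derivation:
Op 1: best P0=- P1=- P2=NH0
Op 2: best P0=- P1=- P2=-
Op 3: best P0=- P1=NH0 P2=-
Op 4: best P0=- P1=NH0 P2=NH2
Op 5: best P0=- P1=NH0 P2=NH2
Op 6: best P0=NH3 P1=NH0 P2=NH2
Op 7: best P0=NH3 P1=NH0 P2=NH1
Op 8: best P0=- P1=NH0 P2=NH1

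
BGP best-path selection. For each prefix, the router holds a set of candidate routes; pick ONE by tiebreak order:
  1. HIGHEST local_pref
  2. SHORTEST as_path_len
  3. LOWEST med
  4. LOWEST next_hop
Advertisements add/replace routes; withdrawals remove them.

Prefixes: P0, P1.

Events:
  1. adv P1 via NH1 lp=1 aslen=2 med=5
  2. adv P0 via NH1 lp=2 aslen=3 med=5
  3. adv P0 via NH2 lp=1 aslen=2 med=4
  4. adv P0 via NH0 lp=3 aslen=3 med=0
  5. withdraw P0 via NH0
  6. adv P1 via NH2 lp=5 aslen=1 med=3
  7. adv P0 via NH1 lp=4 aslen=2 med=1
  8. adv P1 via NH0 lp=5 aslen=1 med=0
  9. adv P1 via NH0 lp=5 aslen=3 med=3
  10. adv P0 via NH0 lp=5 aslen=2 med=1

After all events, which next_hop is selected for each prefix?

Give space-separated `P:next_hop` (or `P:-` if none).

Op 1: best P0=- P1=NH1
Op 2: best P0=NH1 P1=NH1
Op 3: best P0=NH1 P1=NH1
Op 4: best P0=NH0 P1=NH1
Op 5: best P0=NH1 P1=NH1
Op 6: best P0=NH1 P1=NH2
Op 7: best P0=NH1 P1=NH2
Op 8: best P0=NH1 P1=NH0
Op 9: best P0=NH1 P1=NH2
Op 10: best P0=NH0 P1=NH2

Answer: P0:NH0 P1:NH2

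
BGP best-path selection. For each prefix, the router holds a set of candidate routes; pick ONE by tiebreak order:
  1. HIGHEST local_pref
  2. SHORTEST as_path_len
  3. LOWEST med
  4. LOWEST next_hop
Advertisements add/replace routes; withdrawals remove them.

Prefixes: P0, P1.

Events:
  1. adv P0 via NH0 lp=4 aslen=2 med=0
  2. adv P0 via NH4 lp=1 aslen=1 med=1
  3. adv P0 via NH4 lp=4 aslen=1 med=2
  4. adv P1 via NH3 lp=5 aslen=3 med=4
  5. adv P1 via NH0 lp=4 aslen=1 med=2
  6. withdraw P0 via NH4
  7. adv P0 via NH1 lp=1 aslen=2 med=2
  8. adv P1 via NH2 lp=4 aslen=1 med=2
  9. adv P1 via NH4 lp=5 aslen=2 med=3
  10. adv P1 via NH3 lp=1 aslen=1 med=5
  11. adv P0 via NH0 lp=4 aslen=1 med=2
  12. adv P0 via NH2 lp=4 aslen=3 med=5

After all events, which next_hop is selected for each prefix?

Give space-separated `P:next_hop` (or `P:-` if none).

Op 1: best P0=NH0 P1=-
Op 2: best P0=NH0 P1=-
Op 3: best P0=NH4 P1=-
Op 4: best P0=NH4 P1=NH3
Op 5: best P0=NH4 P1=NH3
Op 6: best P0=NH0 P1=NH3
Op 7: best P0=NH0 P1=NH3
Op 8: best P0=NH0 P1=NH3
Op 9: best P0=NH0 P1=NH4
Op 10: best P0=NH0 P1=NH4
Op 11: best P0=NH0 P1=NH4
Op 12: best P0=NH0 P1=NH4

Answer: P0:NH0 P1:NH4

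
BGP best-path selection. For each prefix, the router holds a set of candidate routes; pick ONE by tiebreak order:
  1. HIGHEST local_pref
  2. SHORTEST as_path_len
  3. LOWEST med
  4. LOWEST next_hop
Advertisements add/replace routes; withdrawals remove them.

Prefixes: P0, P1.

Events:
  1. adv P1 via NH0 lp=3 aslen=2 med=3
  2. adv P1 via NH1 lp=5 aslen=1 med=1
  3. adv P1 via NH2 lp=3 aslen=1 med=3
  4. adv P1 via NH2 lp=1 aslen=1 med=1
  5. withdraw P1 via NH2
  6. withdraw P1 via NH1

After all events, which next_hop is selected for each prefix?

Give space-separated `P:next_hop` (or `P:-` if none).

Answer: P0:- P1:NH0

Derivation:
Op 1: best P0=- P1=NH0
Op 2: best P0=- P1=NH1
Op 3: best P0=- P1=NH1
Op 4: best P0=- P1=NH1
Op 5: best P0=- P1=NH1
Op 6: best P0=- P1=NH0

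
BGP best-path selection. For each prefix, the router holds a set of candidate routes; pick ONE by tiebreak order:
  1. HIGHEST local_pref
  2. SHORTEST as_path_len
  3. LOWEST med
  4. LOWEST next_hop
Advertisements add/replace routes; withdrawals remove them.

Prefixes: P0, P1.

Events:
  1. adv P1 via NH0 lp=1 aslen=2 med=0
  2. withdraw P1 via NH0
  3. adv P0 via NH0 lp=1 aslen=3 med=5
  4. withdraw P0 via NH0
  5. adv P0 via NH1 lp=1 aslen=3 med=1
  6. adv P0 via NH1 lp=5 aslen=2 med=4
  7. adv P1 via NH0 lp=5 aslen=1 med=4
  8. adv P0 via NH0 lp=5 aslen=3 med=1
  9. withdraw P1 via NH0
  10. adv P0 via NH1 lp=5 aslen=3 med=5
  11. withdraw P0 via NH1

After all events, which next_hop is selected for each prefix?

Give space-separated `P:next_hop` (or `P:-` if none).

Answer: P0:NH0 P1:-

Derivation:
Op 1: best P0=- P1=NH0
Op 2: best P0=- P1=-
Op 3: best P0=NH0 P1=-
Op 4: best P0=- P1=-
Op 5: best P0=NH1 P1=-
Op 6: best P0=NH1 P1=-
Op 7: best P0=NH1 P1=NH0
Op 8: best P0=NH1 P1=NH0
Op 9: best P0=NH1 P1=-
Op 10: best P0=NH0 P1=-
Op 11: best P0=NH0 P1=-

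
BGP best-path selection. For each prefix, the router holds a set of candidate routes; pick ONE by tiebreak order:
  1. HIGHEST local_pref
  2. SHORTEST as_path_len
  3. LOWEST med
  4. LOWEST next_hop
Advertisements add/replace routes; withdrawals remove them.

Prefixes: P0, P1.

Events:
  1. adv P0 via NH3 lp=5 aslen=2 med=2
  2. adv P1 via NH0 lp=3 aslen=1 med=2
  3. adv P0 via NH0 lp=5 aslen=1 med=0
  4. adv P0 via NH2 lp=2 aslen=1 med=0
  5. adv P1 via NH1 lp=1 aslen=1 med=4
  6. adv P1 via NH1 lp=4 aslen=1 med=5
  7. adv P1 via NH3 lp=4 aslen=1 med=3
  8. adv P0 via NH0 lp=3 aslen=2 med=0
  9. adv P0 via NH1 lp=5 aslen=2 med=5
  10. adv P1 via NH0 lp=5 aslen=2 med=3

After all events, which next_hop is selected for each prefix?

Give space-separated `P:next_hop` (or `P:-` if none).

Answer: P0:NH3 P1:NH0

Derivation:
Op 1: best P0=NH3 P1=-
Op 2: best P0=NH3 P1=NH0
Op 3: best P0=NH0 P1=NH0
Op 4: best P0=NH0 P1=NH0
Op 5: best P0=NH0 P1=NH0
Op 6: best P0=NH0 P1=NH1
Op 7: best P0=NH0 P1=NH3
Op 8: best P0=NH3 P1=NH3
Op 9: best P0=NH3 P1=NH3
Op 10: best P0=NH3 P1=NH0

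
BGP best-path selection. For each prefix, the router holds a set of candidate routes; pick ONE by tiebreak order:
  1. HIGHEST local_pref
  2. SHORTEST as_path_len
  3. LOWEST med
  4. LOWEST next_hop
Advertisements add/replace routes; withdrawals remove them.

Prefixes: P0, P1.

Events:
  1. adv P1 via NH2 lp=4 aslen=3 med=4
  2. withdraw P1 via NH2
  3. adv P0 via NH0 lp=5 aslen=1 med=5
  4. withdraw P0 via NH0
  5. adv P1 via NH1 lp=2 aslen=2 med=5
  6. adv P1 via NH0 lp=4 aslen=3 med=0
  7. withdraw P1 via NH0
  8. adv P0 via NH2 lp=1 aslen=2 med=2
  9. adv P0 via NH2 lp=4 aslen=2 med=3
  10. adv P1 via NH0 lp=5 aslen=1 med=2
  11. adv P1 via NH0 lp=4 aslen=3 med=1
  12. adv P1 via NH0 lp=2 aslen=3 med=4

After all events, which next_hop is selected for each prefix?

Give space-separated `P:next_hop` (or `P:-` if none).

Op 1: best P0=- P1=NH2
Op 2: best P0=- P1=-
Op 3: best P0=NH0 P1=-
Op 4: best P0=- P1=-
Op 5: best P0=- P1=NH1
Op 6: best P0=- P1=NH0
Op 7: best P0=- P1=NH1
Op 8: best P0=NH2 P1=NH1
Op 9: best P0=NH2 P1=NH1
Op 10: best P0=NH2 P1=NH0
Op 11: best P0=NH2 P1=NH0
Op 12: best P0=NH2 P1=NH1

Answer: P0:NH2 P1:NH1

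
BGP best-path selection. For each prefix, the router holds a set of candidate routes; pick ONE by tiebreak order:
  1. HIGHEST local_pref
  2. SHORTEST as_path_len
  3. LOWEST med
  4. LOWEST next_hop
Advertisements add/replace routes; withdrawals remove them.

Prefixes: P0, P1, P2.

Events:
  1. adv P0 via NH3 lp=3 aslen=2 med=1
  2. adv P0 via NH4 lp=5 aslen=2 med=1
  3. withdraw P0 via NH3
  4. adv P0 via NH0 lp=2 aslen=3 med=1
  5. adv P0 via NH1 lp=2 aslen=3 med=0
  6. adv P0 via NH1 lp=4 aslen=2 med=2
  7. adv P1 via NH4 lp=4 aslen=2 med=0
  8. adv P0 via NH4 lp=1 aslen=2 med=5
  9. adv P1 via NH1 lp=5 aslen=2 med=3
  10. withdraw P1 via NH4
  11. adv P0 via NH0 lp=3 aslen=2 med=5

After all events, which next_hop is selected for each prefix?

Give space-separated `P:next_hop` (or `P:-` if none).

Answer: P0:NH1 P1:NH1 P2:-

Derivation:
Op 1: best P0=NH3 P1=- P2=-
Op 2: best P0=NH4 P1=- P2=-
Op 3: best P0=NH4 P1=- P2=-
Op 4: best P0=NH4 P1=- P2=-
Op 5: best P0=NH4 P1=- P2=-
Op 6: best P0=NH4 P1=- P2=-
Op 7: best P0=NH4 P1=NH4 P2=-
Op 8: best P0=NH1 P1=NH4 P2=-
Op 9: best P0=NH1 P1=NH1 P2=-
Op 10: best P0=NH1 P1=NH1 P2=-
Op 11: best P0=NH1 P1=NH1 P2=-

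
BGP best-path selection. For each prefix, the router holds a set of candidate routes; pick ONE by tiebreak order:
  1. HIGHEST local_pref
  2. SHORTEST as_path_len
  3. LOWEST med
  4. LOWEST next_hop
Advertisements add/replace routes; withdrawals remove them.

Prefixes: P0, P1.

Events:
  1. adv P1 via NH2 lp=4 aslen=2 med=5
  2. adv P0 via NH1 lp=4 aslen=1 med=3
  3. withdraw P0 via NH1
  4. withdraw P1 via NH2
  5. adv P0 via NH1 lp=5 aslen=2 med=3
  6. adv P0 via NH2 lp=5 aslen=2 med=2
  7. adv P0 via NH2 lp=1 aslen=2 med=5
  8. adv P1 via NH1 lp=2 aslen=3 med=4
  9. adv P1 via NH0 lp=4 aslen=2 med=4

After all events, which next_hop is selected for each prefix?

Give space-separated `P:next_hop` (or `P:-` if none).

Op 1: best P0=- P1=NH2
Op 2: best P0=NH1 P1=NH2
Op 3: best P0=- P1=NH2
Op 4: best P0=- P1=-
Op 5: best P0=NH1 P1=-
Op 6: best P0=NH2 P1=-
Op 7: best P0=NH1 P1=-
Op 8: best P0=NH1 P1=NH1
Op 9: best P0=NH1 P1=NH0

Answer: P0:NH1 P1:NH0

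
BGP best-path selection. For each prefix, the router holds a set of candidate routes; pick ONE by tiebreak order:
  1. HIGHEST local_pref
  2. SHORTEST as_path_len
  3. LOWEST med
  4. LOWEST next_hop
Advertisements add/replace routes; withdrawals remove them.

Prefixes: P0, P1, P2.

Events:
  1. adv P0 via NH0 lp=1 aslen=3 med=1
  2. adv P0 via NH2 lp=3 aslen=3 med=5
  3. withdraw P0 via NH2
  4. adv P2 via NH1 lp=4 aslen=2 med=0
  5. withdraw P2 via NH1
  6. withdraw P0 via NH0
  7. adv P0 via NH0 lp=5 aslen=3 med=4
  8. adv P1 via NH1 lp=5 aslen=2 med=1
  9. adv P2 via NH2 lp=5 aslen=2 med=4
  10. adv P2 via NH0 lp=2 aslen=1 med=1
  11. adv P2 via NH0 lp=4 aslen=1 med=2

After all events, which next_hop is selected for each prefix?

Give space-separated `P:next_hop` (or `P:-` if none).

Answer: P0:NH0 P1:NH1 P2:NH2

Derivation:
Op 1: best P0=NH0 P1=- P2=-
Op 2: best P0=NH2 P1=- P2=-
Op 3: best P0=NH0 P1=- P2=-
Op 4: best P0=NH0 P1=- P2=NH1
Op 5: best P0=NH0 P1=- P2=-
Op 6: best P0=- P1=- P2=-
Op 7: best P0=NH0 P1=- P2=-
Op 8: best P0=NH0 P1=NH1 P2=-
Op 9: best P0=NH0 P1=NH1 P2=NH2
Op 10: best P0=NH0 P1=NH1 P2=NH2
Op 11: best P0=NH0 P1=NH1 P2=NH2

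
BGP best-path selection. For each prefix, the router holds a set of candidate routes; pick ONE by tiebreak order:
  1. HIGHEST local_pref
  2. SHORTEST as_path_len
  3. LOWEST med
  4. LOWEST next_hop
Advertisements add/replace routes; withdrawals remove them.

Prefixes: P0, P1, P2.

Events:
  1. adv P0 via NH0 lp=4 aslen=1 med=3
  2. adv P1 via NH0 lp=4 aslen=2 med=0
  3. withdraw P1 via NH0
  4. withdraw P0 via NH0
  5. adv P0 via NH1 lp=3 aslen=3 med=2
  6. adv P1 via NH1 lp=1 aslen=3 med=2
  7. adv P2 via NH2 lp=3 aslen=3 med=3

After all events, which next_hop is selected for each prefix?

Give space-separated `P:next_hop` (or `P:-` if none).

Op 1: best P0=NH0 P1=- P2=-
Op 2: best P0=NH0 P1=NH0 P2=-
Op 3: best P0=NH0 P1=- P2=-
Op 4: best P0=- P1=- P2=-
Op 5: best P0=NH1 P1=- P2=-
Op 6: best P0=NH1 P1=NH1 P2=-
Op 7: best P0=NH1 P1=NH1 P2=NH2

Answer: P0:NH1 P1:NH1 P2:NH2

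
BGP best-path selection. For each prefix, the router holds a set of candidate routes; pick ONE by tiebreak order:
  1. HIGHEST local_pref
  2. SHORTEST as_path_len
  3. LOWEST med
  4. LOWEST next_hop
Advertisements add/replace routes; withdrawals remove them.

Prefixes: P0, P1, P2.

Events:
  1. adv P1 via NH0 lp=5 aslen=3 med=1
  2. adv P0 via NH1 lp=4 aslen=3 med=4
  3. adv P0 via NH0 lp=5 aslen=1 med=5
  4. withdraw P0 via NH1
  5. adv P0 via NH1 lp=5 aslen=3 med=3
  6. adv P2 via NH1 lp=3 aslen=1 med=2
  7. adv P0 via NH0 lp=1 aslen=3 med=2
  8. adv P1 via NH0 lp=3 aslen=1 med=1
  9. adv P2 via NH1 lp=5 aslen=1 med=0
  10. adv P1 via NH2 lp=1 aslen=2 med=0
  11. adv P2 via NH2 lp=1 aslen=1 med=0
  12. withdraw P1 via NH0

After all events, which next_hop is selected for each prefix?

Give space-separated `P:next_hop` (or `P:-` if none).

Answer: P0:NH1 P1:NH2 P2:NH1

Derivation:
Op 1: best P0=- P1=NH0 P2=-
Op 2: best P0=NH1 P1=NH0 P2=-
Op 3: best P0=NH0 P1=NH0 P2=-
Op 4: best P0=NH0 P1=NH0 P2=-
Op 5: best P0=NH0 P1=NH0 P2=-
Op 6: best P0=NH0 P1=NH0 P2=NH1
Op 7: best P0=NH1 P1=NH0 P2=NH1
Op 8: best P0=NH1 P1=NH0 P2=NH1
Op 9: best P0=NH1 P1=NH0 P2=NH1
Op 10: best P0=NH1 P1=NH0 P2=NH1
Op 11: best P0=NH1 P1=NH0 P2=NH1
Op 12: best P0=NH1 P1=NH2 P2=NH1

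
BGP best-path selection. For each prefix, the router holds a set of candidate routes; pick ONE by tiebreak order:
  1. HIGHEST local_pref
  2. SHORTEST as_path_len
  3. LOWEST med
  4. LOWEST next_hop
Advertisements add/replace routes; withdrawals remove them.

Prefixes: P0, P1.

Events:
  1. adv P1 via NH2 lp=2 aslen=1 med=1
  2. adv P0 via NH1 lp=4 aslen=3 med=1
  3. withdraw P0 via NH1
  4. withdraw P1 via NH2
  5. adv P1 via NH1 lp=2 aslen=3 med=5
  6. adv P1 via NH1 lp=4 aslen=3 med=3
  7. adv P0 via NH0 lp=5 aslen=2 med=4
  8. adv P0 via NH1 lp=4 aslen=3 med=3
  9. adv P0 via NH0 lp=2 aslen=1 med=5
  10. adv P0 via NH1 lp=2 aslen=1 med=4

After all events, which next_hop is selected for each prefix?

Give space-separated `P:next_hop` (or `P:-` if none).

Op 1: best P0=- P1=NH2
Op 2: best P0=NH1 P1=NH2
Op 3: best P0=- P1=NH2
Op 4: best P0=- P1=-
Op 5: best P0=- P1=NH1
Op 6: best P0=- P1=NH1
Op 7: best P0=NH0 P1=NH1
Op 8: best P0=NH0 P1=NH1
Op 9: best P0=NH1 P1=NH1
Op 10: best P0=NH1 P1=NH1

Answer: P0:NH1 P1:NH1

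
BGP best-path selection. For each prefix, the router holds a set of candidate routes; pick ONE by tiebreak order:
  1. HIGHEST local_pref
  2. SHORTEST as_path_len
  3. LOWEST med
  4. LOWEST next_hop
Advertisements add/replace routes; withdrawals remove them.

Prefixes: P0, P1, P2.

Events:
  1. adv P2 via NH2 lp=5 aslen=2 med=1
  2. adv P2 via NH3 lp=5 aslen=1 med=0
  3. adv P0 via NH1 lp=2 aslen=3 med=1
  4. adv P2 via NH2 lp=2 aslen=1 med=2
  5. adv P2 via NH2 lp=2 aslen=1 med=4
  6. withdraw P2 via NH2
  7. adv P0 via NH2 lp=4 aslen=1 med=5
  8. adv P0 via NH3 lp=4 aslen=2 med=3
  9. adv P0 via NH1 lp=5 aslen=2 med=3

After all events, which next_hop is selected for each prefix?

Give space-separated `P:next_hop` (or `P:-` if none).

Answer: P0:NH1 P1:- P2:NH3

Derivation:
Op 1: best P0=- P1=- P2=NH2
Op 2: best P0=- P1=- P2=NH3
Op 3: best P0=NH1 P1=- P2=NH3
Op 4: best P0=NH1 P1=- P2=NH3
Op 5: best P0=NH1 P1=- P2=NH3
Op 6: best P0=NH1 P1=- P2=NH3
Op 7: best P0=NH2 P1=- P2=NH3
Op 8: best P0=NH2 P1=- P2=NH3
Op 9: best P0=NH1 P1=- P2=NH3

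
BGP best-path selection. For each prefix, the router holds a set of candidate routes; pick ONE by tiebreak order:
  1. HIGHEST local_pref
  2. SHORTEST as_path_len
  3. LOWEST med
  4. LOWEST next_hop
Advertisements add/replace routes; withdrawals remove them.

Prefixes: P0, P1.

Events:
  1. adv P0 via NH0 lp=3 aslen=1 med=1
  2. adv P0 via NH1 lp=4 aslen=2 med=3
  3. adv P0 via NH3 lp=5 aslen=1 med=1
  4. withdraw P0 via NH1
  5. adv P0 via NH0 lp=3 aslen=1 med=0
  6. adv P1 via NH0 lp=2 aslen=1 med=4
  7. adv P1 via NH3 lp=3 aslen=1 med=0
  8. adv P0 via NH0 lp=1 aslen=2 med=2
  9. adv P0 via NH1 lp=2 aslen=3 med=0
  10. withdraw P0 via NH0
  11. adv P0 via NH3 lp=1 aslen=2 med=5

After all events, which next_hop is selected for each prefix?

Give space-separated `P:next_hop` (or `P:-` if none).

Op 1: best P0=NH0 P1=-
Op 2: best P0=NH1 P1=-
Op 3: best P0=NH3 P1=-
Op 4: best P0=NH3 P1=-
Op 5: best P0=NH3 P1=-
Op 6: best P0=NH3 P1=NH0
Op 7: best P0=NH3 P1=NH3
Op 8: best P0=NH3 P1=NH3
Op 9: best P0=NH3 P1=NH3
Op 10: best P0=NH3 P1=NH3
Op 11: best P0=NH1 P1=NH3

Answer: P0:NH1 P1:NH3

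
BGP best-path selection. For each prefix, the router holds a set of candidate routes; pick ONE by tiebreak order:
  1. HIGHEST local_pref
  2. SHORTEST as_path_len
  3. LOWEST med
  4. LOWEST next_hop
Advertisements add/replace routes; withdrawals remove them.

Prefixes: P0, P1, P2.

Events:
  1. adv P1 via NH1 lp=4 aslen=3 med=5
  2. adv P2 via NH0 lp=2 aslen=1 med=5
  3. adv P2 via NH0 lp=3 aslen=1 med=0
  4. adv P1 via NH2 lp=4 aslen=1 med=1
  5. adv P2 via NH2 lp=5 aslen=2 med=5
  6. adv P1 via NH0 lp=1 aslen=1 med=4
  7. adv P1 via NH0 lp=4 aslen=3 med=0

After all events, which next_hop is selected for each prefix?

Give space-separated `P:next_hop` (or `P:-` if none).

Op 1: best P0=- P1=NH1 P2=-
Op 2: best P0=- P1=NH1 P2=NH0
Op 3: best P0=- P1=NH1 P2=NH0
Op 4: best P0=- P1=NH2 P2=NH0
Op 5: best P0=- P1=NH2 P2=NH2
Op 6: best P0=- P1=NH2 P2=NH2
Op 7: best P0=- P1=NH2 P2=NH2

Answer: P0:- P1:NH2 P2:NH2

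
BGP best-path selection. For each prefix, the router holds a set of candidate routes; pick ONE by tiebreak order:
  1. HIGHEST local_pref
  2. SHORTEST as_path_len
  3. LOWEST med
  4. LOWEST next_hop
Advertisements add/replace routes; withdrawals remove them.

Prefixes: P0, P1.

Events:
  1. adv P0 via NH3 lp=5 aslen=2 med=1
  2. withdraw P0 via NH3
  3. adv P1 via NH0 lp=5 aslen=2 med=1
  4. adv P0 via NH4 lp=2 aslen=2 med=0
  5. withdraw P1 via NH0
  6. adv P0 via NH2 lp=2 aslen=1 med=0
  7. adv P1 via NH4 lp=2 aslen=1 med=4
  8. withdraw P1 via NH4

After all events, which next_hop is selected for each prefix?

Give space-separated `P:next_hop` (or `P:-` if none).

Answer: P0:NH2 P1:-

Derivation:
Op 1: best P0=NH3 P1=-
Op 2: best P0=- P1=-
Op 3: best P0=- P1=NH0
Op 4: best P0=NH4 P1=NH0
Op 5: best P0=NH4 P1=-
Op 6: best P0=NH2 P1=-
Op 7: best P0=NH2 P1=NH4
Op 8: best P0=NH2 P1=-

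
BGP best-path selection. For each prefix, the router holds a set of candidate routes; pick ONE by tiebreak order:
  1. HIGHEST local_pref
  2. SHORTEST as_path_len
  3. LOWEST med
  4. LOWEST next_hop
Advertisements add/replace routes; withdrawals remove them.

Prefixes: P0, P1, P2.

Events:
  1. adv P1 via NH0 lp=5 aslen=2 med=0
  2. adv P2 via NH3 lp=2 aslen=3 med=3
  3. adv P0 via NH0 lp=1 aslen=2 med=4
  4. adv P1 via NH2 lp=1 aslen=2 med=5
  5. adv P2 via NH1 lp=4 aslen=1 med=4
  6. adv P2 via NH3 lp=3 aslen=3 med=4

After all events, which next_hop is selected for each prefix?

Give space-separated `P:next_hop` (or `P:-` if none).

Answer: P0:NH0 P1:NH0 P2:NH1

Derivation:
Op 1: best P0=- P1=NH0 P2=-
Op 2: best P0=- P1=NH0 P2=NH3
Op 3: best P0=NH0 P1=NH0 P2=NH3
Op 4: best P0=NH0 P1=NH0 P2=NH3
Op 5: best P0=NH0 P1=NH0 P2=NH1
Op 6: best P0=NH0 P1=NH0 P2=NH1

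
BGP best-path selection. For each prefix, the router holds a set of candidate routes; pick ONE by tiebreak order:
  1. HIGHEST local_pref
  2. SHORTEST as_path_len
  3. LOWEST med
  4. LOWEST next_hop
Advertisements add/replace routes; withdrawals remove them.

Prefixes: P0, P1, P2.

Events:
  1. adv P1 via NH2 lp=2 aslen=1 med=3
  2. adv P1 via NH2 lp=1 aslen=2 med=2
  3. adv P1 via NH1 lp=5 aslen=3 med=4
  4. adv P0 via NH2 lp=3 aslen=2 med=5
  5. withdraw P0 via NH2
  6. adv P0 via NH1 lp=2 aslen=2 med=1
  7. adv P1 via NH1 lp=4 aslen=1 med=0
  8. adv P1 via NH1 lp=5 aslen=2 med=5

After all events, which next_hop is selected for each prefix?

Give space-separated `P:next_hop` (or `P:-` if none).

Answer: P0:NH1 P1:NH1 P2:-

Derivation:
Op 1: best P0=- P1=NH2 P2=-
Op 2: best P0=- P1=NH2 P2=-
Op 3: best P0=- P1=NH1 P2=-
Op 4: best P0=NH2 P1=NH1 P2=-
Op 5: best P0=- P1=NH1 P2=-
Op 6: best P0=NH1 P1=NH1 P2=-
Op 7: best P0=NH1 P1=NH1 P2=-
Op 8: best P0=NH1 P1=NH1 P2=-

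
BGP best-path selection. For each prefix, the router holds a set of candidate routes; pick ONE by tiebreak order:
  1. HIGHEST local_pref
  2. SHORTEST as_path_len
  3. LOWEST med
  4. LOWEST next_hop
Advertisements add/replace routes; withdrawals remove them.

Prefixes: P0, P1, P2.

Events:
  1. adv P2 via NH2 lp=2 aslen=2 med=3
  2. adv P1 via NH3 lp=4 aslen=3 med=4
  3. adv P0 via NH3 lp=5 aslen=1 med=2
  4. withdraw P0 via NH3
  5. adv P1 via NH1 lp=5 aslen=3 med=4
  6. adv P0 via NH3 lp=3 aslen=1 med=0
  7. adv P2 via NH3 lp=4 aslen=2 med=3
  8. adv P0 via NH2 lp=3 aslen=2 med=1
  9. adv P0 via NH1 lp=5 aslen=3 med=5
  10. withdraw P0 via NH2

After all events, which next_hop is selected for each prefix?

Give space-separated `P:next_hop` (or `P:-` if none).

Answer: P0:NH1 P1:NH1 P2:NH3

Derivation:
Op 1: best P0=- P1=- P2=NH2
Op 2: best P0=- P1=NH3 P2=NH2
Op 3: best P0=NH3 P1=NH3 P2=NH2
Op 4: best P0=- P1=NH3 P2=NH2
Op 5: best P0=- P1=NH1 P2=NH2
Op 6: best P0=NH3 P1=NH1 P2=NH2
Op 7: best P0=NH3 P1=NH1 P2=NH3
Op 8: best P0=NH3 P1=NH1 P2=NH3
Op 9: best P0=NH1 P1=NH1 P2=NH3
Op 10: best P0=NH1 P1=NH1 P2=NH3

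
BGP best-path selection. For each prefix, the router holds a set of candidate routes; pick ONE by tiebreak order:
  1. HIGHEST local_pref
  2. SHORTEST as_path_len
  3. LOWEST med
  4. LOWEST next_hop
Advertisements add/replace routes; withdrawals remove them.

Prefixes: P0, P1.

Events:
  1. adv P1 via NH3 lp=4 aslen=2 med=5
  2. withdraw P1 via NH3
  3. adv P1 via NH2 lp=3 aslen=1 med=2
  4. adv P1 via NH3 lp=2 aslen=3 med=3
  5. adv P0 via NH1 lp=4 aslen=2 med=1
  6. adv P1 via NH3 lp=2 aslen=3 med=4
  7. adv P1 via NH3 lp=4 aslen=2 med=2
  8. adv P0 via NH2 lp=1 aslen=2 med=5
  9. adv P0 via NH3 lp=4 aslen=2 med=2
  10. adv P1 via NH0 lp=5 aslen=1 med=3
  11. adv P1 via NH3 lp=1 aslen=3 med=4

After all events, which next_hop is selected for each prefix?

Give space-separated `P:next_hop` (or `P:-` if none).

Answer: P0:NH1 P1:NH0

Derivation:
Op 1: best P0=- P1=NH3
Op 2: best P0=- P1=-
Op 3: best P0=- P1=NH2
Op 4: best P0=- P1=NH2
Op 5: best P0=NH1 P1=NH2
Op 6: best P0=NH1 P1=NH2
Op 7: best P0=NH1 P1=NH3
Op 8: best P0=NH1 P1=NH3
Op 9: best P0=NH1 P1=NH3
Op 10: best P0=NH1 P1=NH0
Op 11: best P0=NH1 P1=NH0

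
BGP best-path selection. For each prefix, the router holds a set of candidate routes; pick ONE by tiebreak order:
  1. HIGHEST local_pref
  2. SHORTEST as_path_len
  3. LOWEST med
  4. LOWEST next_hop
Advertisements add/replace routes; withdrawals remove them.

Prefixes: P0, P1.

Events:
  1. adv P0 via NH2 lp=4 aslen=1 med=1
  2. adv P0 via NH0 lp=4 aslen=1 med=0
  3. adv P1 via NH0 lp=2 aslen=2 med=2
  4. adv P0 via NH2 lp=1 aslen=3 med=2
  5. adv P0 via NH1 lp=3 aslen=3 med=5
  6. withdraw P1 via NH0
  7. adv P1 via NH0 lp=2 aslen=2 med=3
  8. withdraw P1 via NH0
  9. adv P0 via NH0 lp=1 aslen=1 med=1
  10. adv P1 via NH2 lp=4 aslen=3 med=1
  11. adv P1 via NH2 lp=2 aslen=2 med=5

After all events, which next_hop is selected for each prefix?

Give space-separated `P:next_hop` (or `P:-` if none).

Op 1: best P0=NH2 P1=-
Op 2: best P0=NH0 P1=-
Op 3: best P0=NH0 P1=NH0
Op 4: best P0=NH0 P1=NH0
Op 5: best P0=NH0 P1=NH0
Op 6: best P0=NH0 P1=-
Op 7: best P0=NH0 P1=NH0
Op 8: best P0=NH0 P1=-
Op 9: best P0=NH1 P1=-
Op 10: best P0=NH1 P1=NH2
Op 11: best P0=NH1 P1=NH2

Answer: P0:NH1 P1:NH2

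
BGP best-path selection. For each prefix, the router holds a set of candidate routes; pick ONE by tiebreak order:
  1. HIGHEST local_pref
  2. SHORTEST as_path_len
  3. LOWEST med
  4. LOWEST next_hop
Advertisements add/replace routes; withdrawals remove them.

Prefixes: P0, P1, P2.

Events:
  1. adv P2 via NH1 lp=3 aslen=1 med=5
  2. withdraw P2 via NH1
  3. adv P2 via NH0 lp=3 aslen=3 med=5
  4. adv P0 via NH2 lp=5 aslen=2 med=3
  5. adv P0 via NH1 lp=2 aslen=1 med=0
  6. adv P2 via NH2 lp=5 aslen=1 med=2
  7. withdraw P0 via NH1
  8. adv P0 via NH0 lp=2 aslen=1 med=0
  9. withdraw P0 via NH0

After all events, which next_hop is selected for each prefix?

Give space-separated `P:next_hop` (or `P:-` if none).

Op 1: best P0=- P1=- P2=NH1
Op 2: best P0=- P1=- P2=-
Op 3: best P0=- P1=- P2=NH0
Op 4: best P0=NH2 P1=- P2=NH0
Op 5: best P0=NH2 P1=- P2=NH0
Op 6: best P0=NH2 P1=- P2=NH2
Op 7: best P0=NH2 P1=- P2=NH2
Op 8: best P0=NH2 P1=- P2=NH2
Op 9: best P0=NH2 P1=- P2=NH2

Answer: P0:NH2 P1:- P2:NH2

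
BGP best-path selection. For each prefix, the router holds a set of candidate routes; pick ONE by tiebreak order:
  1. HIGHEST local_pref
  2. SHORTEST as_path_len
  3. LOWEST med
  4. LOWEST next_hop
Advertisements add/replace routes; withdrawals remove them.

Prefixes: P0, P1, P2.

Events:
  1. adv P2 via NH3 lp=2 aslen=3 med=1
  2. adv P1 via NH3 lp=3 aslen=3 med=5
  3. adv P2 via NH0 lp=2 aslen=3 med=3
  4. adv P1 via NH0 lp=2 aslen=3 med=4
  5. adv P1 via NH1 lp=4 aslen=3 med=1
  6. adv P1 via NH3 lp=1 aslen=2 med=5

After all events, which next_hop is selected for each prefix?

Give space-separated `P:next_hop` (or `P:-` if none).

Op 1: best P0=- P1=- P2=NH3
Op 2: best P0=- P1=NH3 P2=NH3
Op 3: best P0=- P1=NH3 P2=NH3
Op 4: best P0=- P1=NH3 P2=NH3
Op 5: best P0=- P1=NH1 P2=NH3
Op 6: best P0=- P1=NH1 P2=NH3

Answer: P0:- P1:NH1 P2:NH3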